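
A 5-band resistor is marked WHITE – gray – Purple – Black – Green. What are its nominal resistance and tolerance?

987 Ω ±0.5%

White → 9 (first significant figure)
Grey → 8 (second significant figure)
Violet → 7 (third significant figure)
Black → ×1 multiplier
Green → ±0.5% tolerance
987 × 1 = 987 Ω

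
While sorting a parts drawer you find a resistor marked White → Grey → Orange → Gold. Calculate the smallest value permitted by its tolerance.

White → 9 (first significant figure)
Grey → 8 (second significant figure)
Orange → ×10^3 multiplier
Gold → ±5% tolerance
98 × 1000 = 98000 Ω
Smallest = 98000 × (1 − 5/100) = 93100 Ω.

93100 Ω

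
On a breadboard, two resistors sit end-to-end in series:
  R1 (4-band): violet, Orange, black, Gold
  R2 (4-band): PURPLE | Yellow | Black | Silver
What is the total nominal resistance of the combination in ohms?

R1: violet, orange → 73; black ×1 → 73 Ω.
R2: violet, yellow → 74; black ×1 → 74 Ω.
Series: 73 + 74 = 147 Ω.

147 Ω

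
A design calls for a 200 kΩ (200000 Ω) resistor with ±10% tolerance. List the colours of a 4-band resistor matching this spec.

red, black, yellow, silver

200000 Ω = 20 × 10^4.
2 → red
0 → black
Multiplier 10^4 → yellow.
±10% tolerance → silver.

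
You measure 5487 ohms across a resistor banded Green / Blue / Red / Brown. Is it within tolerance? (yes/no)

Green → 5 (first significant figure)
Blue → 6 (second significant figure)
Red → ×10^2 multiplier
Brown → ±1% tolerance
56 × 100 = 5600 Ω
Allowed range: 5544 Ω to 5656 Ω.
5487 ohms lies outside that range.

no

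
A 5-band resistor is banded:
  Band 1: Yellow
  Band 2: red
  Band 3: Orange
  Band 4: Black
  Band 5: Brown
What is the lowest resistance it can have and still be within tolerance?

418.77 Ω

Yellow → 4 (first significant figure)
Red → 2 (second significant figure)
Orange → 3 (third significant figure)
Black → ×1 multiplier
Brown → ±1% tolerance
423 × 1 = 423 Ω
Lowest = 423 × (1 − 1/100) = 418.77 Ω.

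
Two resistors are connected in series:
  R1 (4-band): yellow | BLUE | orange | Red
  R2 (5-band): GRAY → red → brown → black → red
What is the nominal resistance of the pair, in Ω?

R1: yellow, blue → 46; orange ×10^3 → 46000 Ω.
R2: grey, red, brown → 821; black ×1 → 821 Ω.
Series: 46000 + 821 = 46821 Ω.

46821 Ω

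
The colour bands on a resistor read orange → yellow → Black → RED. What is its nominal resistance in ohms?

34 Ω

Orange → 3 (first significant figure)
Yellow → 4 (second significant figure)
Black → ×1 multiplier
34 × 1 = 34 Ω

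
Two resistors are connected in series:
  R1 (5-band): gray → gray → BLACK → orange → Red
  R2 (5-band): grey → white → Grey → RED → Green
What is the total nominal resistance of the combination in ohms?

969800 Ω

R1: grey, grey, black → 880; orange ×10^3 → 880000 Ω.
R2: grey, white, grey → 898; red ×10^2 → 89800 Ω.
Series: 880000 + 89800 = 969800 Ω.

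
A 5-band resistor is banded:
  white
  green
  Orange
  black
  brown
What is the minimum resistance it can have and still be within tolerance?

White → 9 (first significant figure)
Green → 5 (second significant figure)
Orange → 3 (third significant figure)
Black → ×1 multiplier
Brown → ±1% tolerance
953 × 1 = 953 Ω
Minimum = 953 × (1 − 1/100) = 943.47 Ω.

943.47 Ω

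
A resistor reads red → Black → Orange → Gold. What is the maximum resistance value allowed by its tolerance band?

Red → 2 (first significant figure)
Black → 0 (second significant figure)
Orange → ×10^3 multiplier
Gold → ±5% tolerance
20 × 1000 = 20000 Ω
Maximum = 20000 × (1 + 5/100) = 21000 Ω.

21000 Ω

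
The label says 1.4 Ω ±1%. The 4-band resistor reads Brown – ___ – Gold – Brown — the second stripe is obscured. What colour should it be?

yellow

1.4 Ω = 14 × 10^-1.
The second band gives digit 4 of the significand, and 4 is yellow.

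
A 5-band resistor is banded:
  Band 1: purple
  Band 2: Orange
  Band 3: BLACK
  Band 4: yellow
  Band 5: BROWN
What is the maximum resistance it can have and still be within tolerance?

Violet → 7 (first significant figure)
Orange → 3 (second significant figure)
Black → 0 (third significant figure)
Yellow → ×10^4 multiplier
Brown → ±1% tolerance
730 × 10000 = 7300000 Ω
Maximum = 7300000 × (1 + 1/100) = 7373000 Ω.

7373000 Ω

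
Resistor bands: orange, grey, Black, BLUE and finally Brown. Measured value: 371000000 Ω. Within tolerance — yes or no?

no

Orange → 3 (first significant figure)
Grey → 8 (second significant figure)
Black → 0 (third significant figure)
Blue → ×10^6 multiplier
Brown → ±1% tolerance
380 × 1000000 = 380000000 Ω
Allowed range: 376200000 Ω to 383800000 Ω.
371000000 Ω lies outside that range.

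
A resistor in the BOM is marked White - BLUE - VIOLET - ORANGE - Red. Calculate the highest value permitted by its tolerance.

White → 9 (first significant figure)
Blue → 6 (second significant figure)
Violet → 7 (third significant figure)
Orange → ×10^3 multiplier
Red → ±2% tolerance
967 × 1000 = 967000 Ω
Highest = 967000 × (1 + 2/100) = 986340 Ω.

986340 Ω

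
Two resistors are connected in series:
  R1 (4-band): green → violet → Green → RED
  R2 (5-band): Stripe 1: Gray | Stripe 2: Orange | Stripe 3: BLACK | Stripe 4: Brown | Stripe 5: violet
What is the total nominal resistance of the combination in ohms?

5708300 Ω

R1: green, violet → 57; green ×10^5 → 5700000 Ω.
R2: grey, orange, black → 830; brown ×10 → 8300 Ω.
Series: 5700000 + 8300 = 5708300 Ω.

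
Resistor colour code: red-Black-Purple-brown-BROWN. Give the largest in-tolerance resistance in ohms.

2090.7 Ω

Red → 2 (first significant figure)
Black → 0 (second significant figure)
Violet → 7 (third significant figure)
Brown → ×10 multiplier
Brown → ±1% tolerance
207 × 10 = 2070 Ω
Largest = 2070 × (1 + 1/100) = 2090.7 Ω.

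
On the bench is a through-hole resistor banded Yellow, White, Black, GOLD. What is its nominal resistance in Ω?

Yellow → 4 (first significant figure)
White → 9 (second significant figure)
Black → ×1 multiplier
49 × 1 = 49 Ω

49 Ω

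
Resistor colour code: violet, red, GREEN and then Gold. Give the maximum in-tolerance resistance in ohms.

Violet → 7 (first significant figure)
Red → 2 (second significant figure)
Green → ×10^5 multiplier
Gold → ±5% tolerance
72 × 100000 = 7200000 Ω
Maximum = 7200000 × (1 + 5/100) = 7560000 Ω.

7560000 Ω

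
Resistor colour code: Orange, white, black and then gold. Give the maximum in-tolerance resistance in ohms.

Orange → 3 (first significant figure)
White → 9 (second significant figure)
Black → ×1 multiplier
Gold → ±5% tolerance
39 × 1 = 39 Ω
Maximum = 39 × (1 + 5/100) = 40.95 Ω.

40.95 Ω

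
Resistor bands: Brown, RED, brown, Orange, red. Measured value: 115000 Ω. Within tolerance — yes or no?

no

Brown → 1 (first significant figure)
Red → 2 (second significant figure)
Brown → 1 (third significant figure)
Orange → ×10^3 multiplier
Red → ±2% tolerance
121 × 1000 = 121000 Ω
Allowed range: 118580 Ω to 123420 Ω.
115000 Ω lies outside that range.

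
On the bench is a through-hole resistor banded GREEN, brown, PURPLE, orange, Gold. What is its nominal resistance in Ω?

517000 Ω

Green → 5 (first significant figure)
Brown → 1 (second significant figure)
Violet → 7 (third significant figure)
Orange → ×10^3 multiplier
517 × 1000 = 517000 Ω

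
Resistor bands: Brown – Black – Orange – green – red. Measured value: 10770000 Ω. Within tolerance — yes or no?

Brown → 1 (first significant figure)
Black → 0 (second significant figure)
Orange → 3 (third significant figure)
Green → ×10^5 multiplier
Red → ±2% tolerance
103 × 100000 = 10300000 Ω
Allowed range: 10094000 Ω to 10506000 Ω.
10770000 Ω lies outside that range.

no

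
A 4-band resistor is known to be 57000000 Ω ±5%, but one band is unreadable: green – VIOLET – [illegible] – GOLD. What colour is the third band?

blue

57000000 Ω = 57 × 10^6.
The third band is the multiplier, 10^6, which is blue.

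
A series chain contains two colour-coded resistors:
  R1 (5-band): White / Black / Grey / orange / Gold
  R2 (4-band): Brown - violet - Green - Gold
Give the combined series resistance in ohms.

2608000 Ω

R1: white, black, grey → 908; orange ×10^3 → 908000 Ω.
R2: brown, violet → 17; green ×10^5 → 1700000 Ω.
Series: 908000 + 1700000 = 2608000 Ω.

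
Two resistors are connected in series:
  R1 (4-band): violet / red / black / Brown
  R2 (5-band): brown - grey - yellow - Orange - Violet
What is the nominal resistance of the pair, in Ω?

R1: violet, red → 72; black ×1 → 72 Ω.
R2: brown, grey, yellow → 184; orange ×10^3 → 184000 Ω.
Series: 72 + 184000 = 184072 Ω.

184072 Ω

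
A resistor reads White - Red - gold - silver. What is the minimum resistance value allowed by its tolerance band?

8.28 Ω

White → 9 (first significant figure)
Red → 2 (second significant figure)
Gold → ×0.1 multiplier
Silver → ±10% tolerance
92 × 0.1 = 9.2 Ω
Minimum = 9.2 × (1 − 10/100) = 8.28 Ω.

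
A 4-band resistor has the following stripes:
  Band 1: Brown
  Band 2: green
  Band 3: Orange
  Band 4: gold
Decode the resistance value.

15000 Ω

Brown → 1 (first significant figure)
Green → 5 (second significant figure)
Orange → ×10^3 multiplier
15 × 1000 = 15000 Ω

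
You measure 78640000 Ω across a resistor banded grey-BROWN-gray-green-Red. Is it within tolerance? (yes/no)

Grey → 8 (first significant figure)
Brown → 1 (second significant figure)
Grey → 8 (third significant figure)
Green → ×10^5 multiplier
Red → ±2% tolerance
818 × 100000 = 81800000 Ω
Allowed range: 80164000 Ω to 83436000 Ω.
78640000 Ω lies outside that range.

no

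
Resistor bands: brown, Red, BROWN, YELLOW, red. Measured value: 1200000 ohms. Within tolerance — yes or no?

yes

Brown → 1 (first significant figure)
Red → 2 (second significant figure)
Brown → 1 (third significant figure)
Yellow → ×10^4 multiplier
Red → ±2% tolerance
121 × 10000 = 1210000 Ω
Allowed range: 1185800 Ω to 1234200 Ω.
1200000 ohms lies inside that range.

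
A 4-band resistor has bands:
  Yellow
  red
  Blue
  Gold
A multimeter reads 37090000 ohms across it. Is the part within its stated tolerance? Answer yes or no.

Yellow → 4 (first significant figure)
Red → 2 (second significant figure)
Blue → ×10^6 multiplier
Gold → ±5% tolerance
42 × 1000000 = 42000000 Ω
Allowed range: 39900000 Ω to 44100000 Ω.
37090000 ohms lies outside that range.

no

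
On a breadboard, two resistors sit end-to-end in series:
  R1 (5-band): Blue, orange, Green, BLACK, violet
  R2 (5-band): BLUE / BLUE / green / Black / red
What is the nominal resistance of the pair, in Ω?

1300 Ω

R1: blue, orange, green → 635; black ×1 → 635 Ω.
R2: blue, blue, green → 665; black ×1 → 665 Ω.
Series: 635 + 665 = 1300 Ω.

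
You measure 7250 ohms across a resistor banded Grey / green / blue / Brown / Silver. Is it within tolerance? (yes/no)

no

Grey → 8 (first significant figure)
Green → 5 (second significant figure)
Blue → 6 (third significant figure)
Brown → ×10 multiplier
Silver → ±10% tolerance
856 × 10 = 8560 Ω
Allowed range: 7704 Ω to 9416 Ω.
7250 ohms lies outside that range.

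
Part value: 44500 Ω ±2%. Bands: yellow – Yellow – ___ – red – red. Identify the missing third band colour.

44500 Ω = 445 × 10^2.
The third band gives digit 5 of the significand, and 5 is green.

green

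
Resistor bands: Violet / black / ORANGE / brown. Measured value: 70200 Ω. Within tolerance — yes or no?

Violet → 7 (first significant figure)
Black → 0 (second significant figure)
Orange → ×10^3 multiplier
Brown → ±1% tolerance
70 × 1000 = 70000 Ω
Allowed range: 69300 Ω to 70700 Ω.
70200 Ω lies inside that range.

yes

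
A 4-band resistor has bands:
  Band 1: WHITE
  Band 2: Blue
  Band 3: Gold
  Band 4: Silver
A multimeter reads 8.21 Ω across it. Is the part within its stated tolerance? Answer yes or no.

White → 9 (first significant figure)
Blue → 6 (second significant figure)
Gold → ×0.1 multiplier
Silver → ±10% tolerance
96 × 0.1 = 9.6 Ω
Allowed range: 8.64 Ω to 10.56 Ω.
8.21 Ω lies outside that range.

no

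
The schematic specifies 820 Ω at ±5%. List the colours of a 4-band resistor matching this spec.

820 Ω = 82 × 10^1.
8 → grey
2 → red
Multiplier 10^1 → brown.
±5% tolerance → gold.

grey, red, brown, gold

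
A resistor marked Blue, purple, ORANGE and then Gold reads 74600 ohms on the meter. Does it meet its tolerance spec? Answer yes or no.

no

Blue → 6 (first significant figure)
Violet → 7 (second significant figure)
Orange → ×10^3 multiplier
Gold → ±5% tolerance
67 × 1000 = 67000 Ω
Allowed range: 63650 Ω to 70350 Ω.
74600 ohms lies outside that range.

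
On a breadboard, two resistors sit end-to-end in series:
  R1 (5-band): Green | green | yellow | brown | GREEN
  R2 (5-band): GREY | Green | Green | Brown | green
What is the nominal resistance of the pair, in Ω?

R1: green, green, yellow → 554; brown ×10 → 5540 Ω.
R2: grey, green, green → 855; brown ×10 → 8550 Ω.
Series: 5540 + 8550 = 14090 Ω.

14090 Ω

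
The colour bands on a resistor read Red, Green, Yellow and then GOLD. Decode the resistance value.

Red → 2 (first significant figure)
Green → 5 (second significant figure)
Yellow → ×10^4 multiplier
25 × 10000 = 250000 Ω

250000 Ω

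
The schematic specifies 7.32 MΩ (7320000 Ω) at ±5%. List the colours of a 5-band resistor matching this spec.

7320000 Ω = 732 × 10^4.
7 → violet
3 → orange
2 → red
Multiplier 10^4 → yellow.
±5% tolerance → gold.

violet, orange, red, yellow, gold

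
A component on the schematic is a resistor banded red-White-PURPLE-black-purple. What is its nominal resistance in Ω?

Red → 2 (first significant figure)
White → 9 (second significant figure)
Violet → 7 (third significant figure)
Black → ×1 multiplier
297 × 1 = 297 Ω

297 Ω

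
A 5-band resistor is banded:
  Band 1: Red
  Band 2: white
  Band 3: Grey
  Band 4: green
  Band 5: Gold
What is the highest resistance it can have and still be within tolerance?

31290000 Ω

Red → 2 (first significant figure)
White → 9 (second significant figure)
Grey → 8 (third significant figure)
Green → ×10^5 multiplier
Gold → ±5% tolerance
298 × 100000 = 29800000 Ω
Highest = 29800000 × (1 + 5/100) = 31290000 Ω.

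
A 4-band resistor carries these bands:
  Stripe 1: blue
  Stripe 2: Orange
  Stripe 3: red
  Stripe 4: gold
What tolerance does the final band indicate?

±5%

The last band, gold, is the tolerance band.
Gold corresponds to ±5%.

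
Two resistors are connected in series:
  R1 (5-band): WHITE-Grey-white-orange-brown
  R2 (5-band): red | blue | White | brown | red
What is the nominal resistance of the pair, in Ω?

991690 Ω

R1: white, grey, white → 989; orange ×10^3 → 989000 Ω.
R2: red, blue, white → 269; brown ×10 → 2690 Ω.
Series: 989000 + 2690 = 991690 Ω.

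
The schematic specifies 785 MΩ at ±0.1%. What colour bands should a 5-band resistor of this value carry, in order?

violet, grey, green, blue, violet

785000000 Ω = 785 × 10^6.
7 → violet
8 → grey
5 → green
Multiplier 10^6 → blue.
±0.1% tolerance → violet.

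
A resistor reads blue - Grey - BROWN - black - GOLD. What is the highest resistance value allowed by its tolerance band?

715.05 Ω

Blue → 6 (first significant figure)
Grey → 8 (second significant figure)
Brown → 1 (third significant figure)
Black → ×1 multiplier
Gold → ±5% tolerance
681 × 1 = 681 Ω
Highest = 681 × (1 + 5/100) = 715.05 Ω.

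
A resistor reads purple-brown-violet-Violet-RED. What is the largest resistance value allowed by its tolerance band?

7313400000 Ω

Violet → 7 (first significant figure)
Brown → 1 (second significant figure)
Violet → 7 (third significant figure)
Violet → ×10^7 multiplier
Red → ±2% tolerance
717 × 10000000 = 7170000000 Ω
Largest = 7170000000 × (1 + 2/100) = 7313400000 Ω.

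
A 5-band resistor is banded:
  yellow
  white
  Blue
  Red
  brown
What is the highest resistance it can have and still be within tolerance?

Yellow → 4 (first significant figure)
White → 9 (second significant figure)
Blue → 6 (third significant figure)
Red → ×10^2 multiplier
Brown → ±1% tolerance
496 × 100 = 49600 Ω
Highest = 49600 × (1 + 1/100) = 50096 Ω.

50096 Ω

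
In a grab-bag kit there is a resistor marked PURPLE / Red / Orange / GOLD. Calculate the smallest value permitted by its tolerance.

Violet → 7 (first significant figure)
Red → 2 (second significant figure)
Orange → ×10^3 multiplier
Gold → ±5% tolerance
72 × 1000 = 72000 Ω
Smallest = 72000 × (1 − 5/100) = 68400 Ω.

68400 Ω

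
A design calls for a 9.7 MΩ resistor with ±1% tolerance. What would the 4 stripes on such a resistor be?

white, violet, green, brown

9700000 Ω = 97 × 10^5.
9 → white
7 → violet
Multiplier 10^5 → green.
±1% tolerance → brown.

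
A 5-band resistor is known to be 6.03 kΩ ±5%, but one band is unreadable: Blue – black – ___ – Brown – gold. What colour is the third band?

orange

6030 Ω = 603 × 10^1.
The third band gives digit 3 of the significand, and 3 is orange.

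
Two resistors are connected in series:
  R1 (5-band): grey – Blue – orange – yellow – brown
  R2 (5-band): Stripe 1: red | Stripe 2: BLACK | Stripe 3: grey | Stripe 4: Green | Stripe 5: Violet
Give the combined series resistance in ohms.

R1: grey, blue, orange → 863; yellow ×10^4 → 8630000 Ω.
R2: red, black, grey → 208; green ×10^5 → 20800000 Ω.
Series: 8630000 + 20800000 = 29430000 Ω.

29430000 Ω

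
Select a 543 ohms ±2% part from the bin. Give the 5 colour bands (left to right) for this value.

543 Ω = 543 × 10^0.
5 → green
4 → yellow
3 → orange
Multiplier 10^0 → black.
±2% tolerance → red.

green, yellow, orange, black, red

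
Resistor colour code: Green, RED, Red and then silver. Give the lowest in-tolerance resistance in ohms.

4680 Ω

Green → 5 (first significant figure)
Red → 2 (second significant figure)
Red → ×10^2 multiplier
Silver → ±10% tolerance
52 × 100 = 5200 Ω
Lowest = 5200 × (1 − 10/100) = 4680 Ω.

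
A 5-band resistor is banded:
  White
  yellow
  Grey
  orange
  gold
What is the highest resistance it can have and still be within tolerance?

995400 Ω

White → 9 (first significant figure)
Yellow → 4 (second significant figure)
Grey → 8 (third significant figure)
Orange → ×10^3 multiplier
Gold → ±5% tolerance
948 × 1000 = 948000 Ω
Highest = 948000 × (1 + 5/100) = 995400 Ω.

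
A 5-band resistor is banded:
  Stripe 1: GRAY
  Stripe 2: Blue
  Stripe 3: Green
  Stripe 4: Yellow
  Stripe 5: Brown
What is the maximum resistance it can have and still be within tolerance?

8736500 Ω

Grey → 8 (first significant figure)
Blue → 6 (second significant figure)
Green → 5 (third significant figure)
Yellow → ×10^4 multiplier
Brown → ±1% tolerance
865 × 10000 = 8650000 Ω
Maximum = 8650000 × (1 + 1/100) = 8736500 Ω.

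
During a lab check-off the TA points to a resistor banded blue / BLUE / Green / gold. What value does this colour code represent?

6600000 Ω

Blue → 6 (first significant figure)
Blue → 6 (second significant figure)
Green → ×10^5 multiplier
66 × 100000 = 6600000 Ω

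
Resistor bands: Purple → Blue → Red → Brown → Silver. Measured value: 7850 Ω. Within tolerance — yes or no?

Violet → 7 (first significant figure)
Blue → 6 (second significant figure)
Red → 2 (third significant figure)
Brown → ×10 multiplier
Silver → ±10% tolerance
762 × 10 = 7620 Ω
Allowed range: 6858 Ω to 8382 Ω.
7850 Ω lies inside that range.

yes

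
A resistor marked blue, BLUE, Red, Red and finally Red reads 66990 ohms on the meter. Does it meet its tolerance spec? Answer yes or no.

Blue → 6 (first significant figure)
Blue → 6 (second significant figure)
Red → 2 (third significant figure)
Red → ×10^2 multiplier
Red → ±2% tolerance
662 × 100 = 66200 Ω
Allowed range: 64876 Ω to 67524 Ω.
66990 ohms lies inside that range.

yes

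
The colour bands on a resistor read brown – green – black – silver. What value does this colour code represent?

15 Ω

Brown → 1 (first significant figure)
Green → 5 (second significant figure)
Black → ×1 multiplier
15 × 1 = 15 Ω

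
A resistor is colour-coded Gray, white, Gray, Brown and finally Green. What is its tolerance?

±0.5%

The last band, green, is the tolerance band.
Green corresponds to ±0.5%.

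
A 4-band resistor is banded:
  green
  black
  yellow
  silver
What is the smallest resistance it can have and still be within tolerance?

Green → 5 (first significant figure)
Black → 0 (second significant figure)
Yellow → ×10^4 multiplier
Silver → ±10% tolerance
50 × 10000 = 500000 Ω
Smallest = 500000 × (1 − 10/100) = 450000 Ω.

450000 Ω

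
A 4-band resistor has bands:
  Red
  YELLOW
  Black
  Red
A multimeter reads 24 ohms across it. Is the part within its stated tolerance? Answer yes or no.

Red → 2 (first significant figure)
Yellow → 4 (second significant figure)
Black → ×1 multiplier
Red → ±2% tolerance
24 × 1 = 24 Ω
Allowed range: 23.52 Ω to 24.48 Ω.
24 ohms lies inside that range.

yes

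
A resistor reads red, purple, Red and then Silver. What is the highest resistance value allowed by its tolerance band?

Red → 2 (first significant figure)
Violet → 7 (second significant figure)
Red → ×10^2 multiplier
Silver → ±10% tolerance
27 × 100 = 2700 Ω
Highest = 2700 × (1 + 10/100) = 2970 Ω.

2970 Ω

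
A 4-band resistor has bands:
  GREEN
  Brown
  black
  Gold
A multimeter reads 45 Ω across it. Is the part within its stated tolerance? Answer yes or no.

no

Green → 5 (first significant figure)
Brown → 1 (second significant figure)
Black → ×1 multiplier
Gold → ±5% tolerance
51 × 1 = 51 Ω
Allowed range: 48.45 Ω to 53.55 Ω.
45 Ω lies outside that range.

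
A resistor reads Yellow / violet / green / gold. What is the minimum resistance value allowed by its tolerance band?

Yellow → 4 (first significant figure)
Violet → 7 (second significant figure)
Green → ×10^5 multiplier
Gold → ±5% tolerance
47 × 100000 = 4700000 Ω
Minimum = 4700000 × (1 − 5/100) = 4465000 Ω.

4465000 Ω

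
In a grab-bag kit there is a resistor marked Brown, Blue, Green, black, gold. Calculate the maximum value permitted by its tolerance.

Brown → 1 (first significant figure)
Blue → 6 (second significant figure)
Green → 5 (third significant figure)
Black → ×1 multiplier
Gold → ±5% tolerance
165 × 1 = 165 Ω
Maximum = 165 × (1 + 5/100) = 173.25 Ω.

173.25 Ω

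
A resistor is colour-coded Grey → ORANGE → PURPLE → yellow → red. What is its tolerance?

The last band, red, is the tolerance band.
Red corresponds to ±2%.

±2%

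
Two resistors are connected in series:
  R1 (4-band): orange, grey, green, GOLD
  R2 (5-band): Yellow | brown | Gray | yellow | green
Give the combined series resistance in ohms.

7980000 Ω

R1: orange, grey → 38; green ×10^5 → 3800000 Ω.
R2: yellow, brown, grey → 418; yellow ×10^4 → 4180000 Ω.
Series: 3800000 + 4180000 = 7980000 Ω.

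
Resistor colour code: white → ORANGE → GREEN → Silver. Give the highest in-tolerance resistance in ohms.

White → 9 (first significant figure)
Orange → 3 (second significant figure)
Green → ×10^5 multiplier
Silver → ±10% tolerance
93 × 100000 = 9300000 Ω
Highest = 9300000 × (1 + 10/100) = 10230000 Ω.

10230000 Ω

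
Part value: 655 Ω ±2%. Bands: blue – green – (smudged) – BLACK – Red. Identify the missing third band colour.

green

655 Ω = 655 × 10^0.
The third band gives digit 5 of the significand, and 5 is green.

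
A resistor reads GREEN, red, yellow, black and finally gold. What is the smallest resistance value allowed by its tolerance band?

Green → 5 (first significant figure)
Red → 2 (second significant figure)
Yellow → 4 (third significant figure)
Black → ×1 multiplier
Gold → ±5% tolerance
524 × 1 = 524 Ω
Smallest = 524 × (1 − 5/100) = 497.8 Ω.

497.8 Ω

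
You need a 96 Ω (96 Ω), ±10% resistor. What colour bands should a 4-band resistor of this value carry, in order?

white, blue, black, silver

96 Ω = 96 × 10^0.
9 → white
6 → blue
Multiplier 10^0 → black.
±10% tolerance → silver.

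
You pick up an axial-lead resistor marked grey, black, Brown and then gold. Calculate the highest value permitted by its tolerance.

Grey → 8 (first significant figure)
Black → 0 (second significant figure)
Brown → ×10 multiplier
Gold → ±5% tolerance
80 × 10 = 800 Ω
Highest = 800 × (1 + 5/100) = 840 Ω.

840 Ω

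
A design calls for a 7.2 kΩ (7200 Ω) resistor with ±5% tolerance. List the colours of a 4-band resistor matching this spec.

7200 Ω = 72 × 10^2.
7 → violet
2 → red
Multiplier 10^2 → red.
±5% tolerance → gold.

violet, red, red, gold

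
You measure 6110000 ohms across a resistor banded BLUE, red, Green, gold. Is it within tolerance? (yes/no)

Blue → 6 (first significant figure)
Red → 2 (second significant figure)
Green → ×10^5 multiplier
Gold → ±5% tolerance
62 × 100000 = 6200000 Ω
Allowed range: 5890000 Ω to 6510000 Ω.
6110000 ohms lies inside that range.

yes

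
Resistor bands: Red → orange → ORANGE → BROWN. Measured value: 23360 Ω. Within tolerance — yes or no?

no

Red → 2 (first significant figure)
Orange → 3 (second significant figure)
Orange → ×10^3 multiplier
Brown → ±1% tolerance
23 × 1000 = 23000 Ω
Allowed range: 22770 Ω to 23230 Ω.
23360 Ω lies outside that range.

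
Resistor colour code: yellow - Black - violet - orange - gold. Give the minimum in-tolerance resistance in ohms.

Yellow → 4 (first significant figure)
Black → 0 (second significant figure)
Violet → 7 (third significant figure)
Orange → ×10^3 multiplier
Gold → ±5% tolerance
407 × 1000 = 407000 Ω
Minimum = 407000 × (1 − 5/100) = 386650 Ω.

386650 Ω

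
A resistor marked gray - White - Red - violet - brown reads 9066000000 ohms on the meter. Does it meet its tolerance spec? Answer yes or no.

Grey → 8 (first significant figure)
White → 9 (second significant figure)
Red → 2 (third significant figure)
Violet → ×10^7 multiplier
Brown → ±1% tolerance
892 × 10000000 = 8920000000 Ω
Allowed range: 8830800000 Ω to 9009200000 Ω.
9066000000 ohms lies outside that range.

no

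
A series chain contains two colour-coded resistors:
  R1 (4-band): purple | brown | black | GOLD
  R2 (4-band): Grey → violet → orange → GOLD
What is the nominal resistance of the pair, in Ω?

87071 Ω

R1: violet, brown → 71; black ×1 → 71 Ω.
R2: grey, violet → 87; orange ×10^3 → 87000 Ω.
Series: 71 + 87000 = 87071 Ω.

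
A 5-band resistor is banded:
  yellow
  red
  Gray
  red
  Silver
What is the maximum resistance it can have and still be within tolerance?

47080 Ω

Yellow → 4 (first significant figure)
Red → 2 (second significant figure)
Grey → 8 (third significant figure)
Red → ×10^2 multiplier
Silver → ±10% tolerance
428 × 100 = 42800 Ω
Maximum = 42800 × (1 + 10/100) = 47080 Ω.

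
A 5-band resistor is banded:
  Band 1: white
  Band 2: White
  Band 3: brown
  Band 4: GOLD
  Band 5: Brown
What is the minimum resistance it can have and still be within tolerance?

White → 9 (first significant figure)
White → 9 (second significant figure)
Brown → 1 (third significant figure)
Gold → ×0.1 multiplier
Brown → ±1% tolerance
991 × 0.1 = 99.1 Ω
Minimum = 99.1 × (1 − 1/100) = 98.109 Ω.

98.109 Ω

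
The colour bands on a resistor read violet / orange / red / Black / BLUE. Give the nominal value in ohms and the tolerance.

Violet → 7 (first significant figure)
Orange → 3 (second significant figure)
Red → 2 (third significant figure)
Black → ×1 multiplier
Blue → ±0.25% tolerance
732 × 1 = 732 Ω

732 Ω ±0.25%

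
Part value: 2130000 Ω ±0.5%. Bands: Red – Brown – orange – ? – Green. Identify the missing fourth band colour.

yellow

2130000 Ω = 213 × 10^4.
The fourth band is the multiplier, 10^4, which is yellow.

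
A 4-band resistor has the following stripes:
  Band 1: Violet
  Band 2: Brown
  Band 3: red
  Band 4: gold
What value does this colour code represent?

Violet → 7 (first significant figure)
Brown → 1 (second significant figure)
Red → ×10^2 multiplier
71 × 100 = 7100 Ω

7100 Ω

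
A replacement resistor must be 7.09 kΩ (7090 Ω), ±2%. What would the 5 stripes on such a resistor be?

violet, black, white, brown, red

7090 Ω = 709 × 10^1.
7 → violet
0 → black
9 → white
Multiplier 10^1 → brown.
±2% tolerance → red.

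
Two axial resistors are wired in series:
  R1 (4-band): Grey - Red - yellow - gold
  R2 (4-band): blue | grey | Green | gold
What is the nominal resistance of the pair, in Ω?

7620000 Ω

R1: grey, red → 82; yellow ×10^4 → 820000 Ω.
R2: blue, grey → 68; green ×10^5 → 6800000 Ω.
Series: 820000 + 6800000 = 7620000 Ω.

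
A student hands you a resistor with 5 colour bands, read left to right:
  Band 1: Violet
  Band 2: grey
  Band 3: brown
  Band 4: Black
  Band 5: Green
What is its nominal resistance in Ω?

Violet → 7 (first significant figure)
Grey → 8 (second significant figure)
Brown → 1 (third significant figure)
Black → ×1 multiplier
781 × 1 = 781 Ω

781 Ω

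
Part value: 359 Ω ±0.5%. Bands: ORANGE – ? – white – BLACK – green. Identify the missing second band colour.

green

359 Ω = 359 × 10^0.
The second band gives digit 5 of the significand, and 5 is green.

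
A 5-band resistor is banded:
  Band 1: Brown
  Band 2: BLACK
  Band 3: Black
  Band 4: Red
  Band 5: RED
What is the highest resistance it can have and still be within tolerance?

Brown → 1 (first significant figure)
Black → 0 (second significant figure)
Black → 0 (third significant figure)
Red → ×10^2 multiplier
Red → ±2% tolerance
100 × 100 = 10000 Ω
Highest = 10000 × (1 + 2/100) = 10200 Ω.

10200 Ω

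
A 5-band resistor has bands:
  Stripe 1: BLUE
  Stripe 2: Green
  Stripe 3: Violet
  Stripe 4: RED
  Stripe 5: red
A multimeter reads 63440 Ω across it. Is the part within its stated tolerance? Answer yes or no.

no

Blue → 6 (first significant figure)
Green → 5 (second significant figure)
Violet → 7 (third significant figure)
Red → ×10^2 multiplier
Red → ±2% tolerance
657 × 100 = 65700 Ω
Allowed range: 64386 Ω to 67014 Ω.
63440 Ω lies outside that range.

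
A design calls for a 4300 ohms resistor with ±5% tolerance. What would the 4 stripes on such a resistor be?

yellow, orange, red, gold

4300 Ω = 43 × 10^2.
4 → yellow
3 → orange
Multiplier 10^2 → red.
±5% tolerance → gold.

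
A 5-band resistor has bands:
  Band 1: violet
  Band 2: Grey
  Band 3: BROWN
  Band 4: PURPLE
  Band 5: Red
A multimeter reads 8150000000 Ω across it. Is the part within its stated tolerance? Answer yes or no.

Violet → 7 (first significant figure)
Grey → 8 (second significant figure)
Brown → 1 (third significant figure)
Violet → ×10^7 multiplier
Red → ±2% tolerance
781 × 10000000 = 7810000000 Ω
Allowed range: 7653800000 Ω to 7966200000 Ω.
8150000000 Ω lies outside that range.

no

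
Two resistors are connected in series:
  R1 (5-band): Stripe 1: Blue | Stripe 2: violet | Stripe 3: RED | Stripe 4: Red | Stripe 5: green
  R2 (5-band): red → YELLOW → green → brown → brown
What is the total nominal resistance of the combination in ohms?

69650 Ω

R1: blue, violet, red → 672; red ×10^2 → 67200 Ω.
R2: red, yellow, green → 245; brown ×10 → 2450 Ω.
Series: 67200 + 2450 = 69650 Ω.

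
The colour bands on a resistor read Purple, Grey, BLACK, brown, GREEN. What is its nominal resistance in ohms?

7800 Ω

Violet → 7 (first significant figure)
Grey → 8 (second significant figure)
Black → 0 (third significant figure)
Brown → ×10 multiplier
780 × 10 = 7800 Ω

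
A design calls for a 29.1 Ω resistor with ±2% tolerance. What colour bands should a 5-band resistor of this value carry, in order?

29.1 Ω = 291 × 10^-1.
2 → red
9 → white
1 → brown
Multiplier 10^-1 → gold.
±2% tolerance → red.

red, white, brown, gold, red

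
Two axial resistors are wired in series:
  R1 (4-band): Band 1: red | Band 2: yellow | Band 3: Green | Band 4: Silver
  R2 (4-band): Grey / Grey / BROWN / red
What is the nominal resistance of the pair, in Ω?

2400880 Ω

R1: red, yellow → 24; green ×10^5 → 2400000 Ω.
R2: grey, grey → 88; brown ×10 → 880 Ω.
Series: 2400000 + 880 = 2400880 Ω.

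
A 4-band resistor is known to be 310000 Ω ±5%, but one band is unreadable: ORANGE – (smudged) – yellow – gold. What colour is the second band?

brown

310000 Ω = 31 × 10^4.
The second band gives digit 1 of the significand, and 1 is brown.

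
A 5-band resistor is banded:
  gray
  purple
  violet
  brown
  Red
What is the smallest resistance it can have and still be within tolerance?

8594.6 Ω

Grey → 8 (first significant figure)
Violet → 7 (second significant figure)
Violet → 7 (third significant figure)
Brown → ×10 multiplier
Red → ±2% tolerance
877 × 10 = 8770 Ω
Smallest = 8770 × (1 − 2/100) = 8594.6 Ω.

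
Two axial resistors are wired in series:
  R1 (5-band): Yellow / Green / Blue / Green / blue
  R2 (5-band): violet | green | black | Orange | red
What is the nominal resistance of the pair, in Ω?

R1: yellow, green, blue → 456; green ×10^5 → 45600000 Ω.
R2: violet, green, black → 750; orange ×10^3 → 750000 Ω.
Series: 45600000 + 750000 = 46350000 Ω.

46350000 Ω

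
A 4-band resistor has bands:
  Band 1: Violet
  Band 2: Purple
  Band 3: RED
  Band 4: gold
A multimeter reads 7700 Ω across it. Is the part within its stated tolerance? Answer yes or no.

yes

Violet → 7 (first significant figure)
Violet → 7 (second significant figure)
Red → ×10^2 multiplier
Gold → ±5% tolerance
77 × 100 = 7700 Ω
Allowed range: 7315 Ω to 8085 Ω.
7700 Ω lies inside that range.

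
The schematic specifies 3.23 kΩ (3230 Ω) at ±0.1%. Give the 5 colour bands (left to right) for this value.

3230 Ω = 323 × 10^1.
3 → orange
2 → red
3 → orange
Multiplier 10^1 → brown.
±0.1% tolerance → violet.

orange, red, orange, brown, violet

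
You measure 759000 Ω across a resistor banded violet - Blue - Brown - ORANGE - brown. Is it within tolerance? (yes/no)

Violet → 7 (first significant figure)
Blue → 6 (second significant figure)
Brown → 1 (third significant figure)
Orange → ×10^3 multiplier
Brown → ±1% tolerance
761 × 1000 = 761000 Ω
Allowed range: 753390 Ω to 768610 Ω.
759000 Ω lies inside that range.

yes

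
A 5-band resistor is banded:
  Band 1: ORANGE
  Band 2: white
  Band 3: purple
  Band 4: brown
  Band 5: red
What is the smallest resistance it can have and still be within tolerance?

Orange → 3 (first significant figure)
White → 9 (second significant figure)
Violet → 7 (third significant figure)
Brown → ×10 multiplier
Red → ±2% tolerance
397 × 10 = 3970 Ω
Smallest = 3970 × (1 − 2/100) = 3890.6 Ω.

3890.6 Ω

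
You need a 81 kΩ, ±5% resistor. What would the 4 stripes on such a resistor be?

81000 Ω = 81 × 10^3.
8 → grey
1 → brown
Multiplier 10^3 → orange.
±5% tolerance → gold.

grey, brown, orange, gold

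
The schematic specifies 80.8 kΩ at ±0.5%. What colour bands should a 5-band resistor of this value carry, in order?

grey, black, grey, red, green

80800 Ω = 808 × 10^2.
8 → grey
0 → black
8 → grey
Multiplier 10^2 → red.
±0.5% tolerance → green.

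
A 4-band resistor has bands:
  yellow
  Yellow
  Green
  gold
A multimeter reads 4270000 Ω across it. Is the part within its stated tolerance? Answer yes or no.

yes

Yellow → 4 (first significant figure)
Yellow → 4 (second significant figure)
Green → ×10^5 multiplier
Gold → ±5% tolerance
44 × 100000 = 4400000 Ω
Allowed range: 4180000 Ω to 4620000 Ω.
4270000 Ω lies inside that range.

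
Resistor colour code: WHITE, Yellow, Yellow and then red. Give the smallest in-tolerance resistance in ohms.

White → 9 (first significant figure)
Yellow → 4 (second significant figure)
Yellow → ×10^4 multiplier
Red → ±2% tolerance
94 × 10000 = 940000 Ω
Smallest = 940000 × (1 − 2/100) = 921200 Ω.

921200 Ω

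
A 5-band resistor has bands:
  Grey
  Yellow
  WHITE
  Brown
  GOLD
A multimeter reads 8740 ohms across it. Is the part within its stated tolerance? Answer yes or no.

yes

Grey → 8 (first significant figure)
Yellow → 4 (second significant figure)
White → 9 (third significant figure)
Brown → ×10 multiplier
Gold → ±5% tolerance
849 × 10 = 8490 Ω
Allowed range: 8065.5 Ω to 8914.5 Ω.
8740 ohms lies inside that range.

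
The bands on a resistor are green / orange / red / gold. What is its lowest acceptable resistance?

Green → 5 (first significant figure)
Orange → 3 (second significant figure)
Red → ×10^2 multiplier
Gold → ±5% tolerance
53 × 100 = 5300 Ω
Lowest = 5300 × (1 − 5/100) = 5035 Ω.

5035 Ω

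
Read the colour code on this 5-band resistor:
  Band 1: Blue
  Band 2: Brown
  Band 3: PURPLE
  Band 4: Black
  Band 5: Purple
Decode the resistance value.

617 Ω

Blue → 6 (first significant figure)
Brown → 1 (second significant figure)
Violet → 7 (third significant figure)
Black → ×1 multiplier
617 × 1 = 617 Ω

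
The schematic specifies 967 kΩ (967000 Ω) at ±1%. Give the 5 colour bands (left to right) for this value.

white, blue, violet, orange, brown

967000 Ω = 967 × 10^3.
9 → white
6 → blue
7 → violet
Multiplier 10^3 → orange.
±1% tolerance → brown.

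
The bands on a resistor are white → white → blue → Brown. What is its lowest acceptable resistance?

White → 9 (first significant figure)
White → 9 (second significant figure)
Blue → ×10^6 multiplier
Brown → ±1% tolerance
99 × 1000000 = 99000000 Ω
Lowest = 99000000 × (1 − 1/100) = 98010000 Ω.

98010000 Ω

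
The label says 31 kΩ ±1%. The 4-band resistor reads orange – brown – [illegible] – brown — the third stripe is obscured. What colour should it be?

31000 Ω = 31 × 10^3.
The third band is the multiplier, 10^3, which is orange.

orange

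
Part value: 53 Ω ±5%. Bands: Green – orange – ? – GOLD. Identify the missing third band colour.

53 Ω = 53 × 10^0.
The third band is the multiplier, 10^0, which is black.

black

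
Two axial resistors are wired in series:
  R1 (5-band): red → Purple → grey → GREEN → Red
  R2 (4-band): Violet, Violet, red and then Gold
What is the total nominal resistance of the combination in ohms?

27807700 Ω

R1: red, violet, grey → 278; green ×10^5 → 27800000 Ω.
R2: violet, violet → 77; red ×10^2 → 7700 Ω.
Series: 27800000 + 7700 = 27807700 Ω.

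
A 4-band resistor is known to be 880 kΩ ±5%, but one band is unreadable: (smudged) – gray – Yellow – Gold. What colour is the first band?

grey

880000 Ω = 88 × 10^4.
The first band gives digit 8 of the significand, and 8 is grey.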